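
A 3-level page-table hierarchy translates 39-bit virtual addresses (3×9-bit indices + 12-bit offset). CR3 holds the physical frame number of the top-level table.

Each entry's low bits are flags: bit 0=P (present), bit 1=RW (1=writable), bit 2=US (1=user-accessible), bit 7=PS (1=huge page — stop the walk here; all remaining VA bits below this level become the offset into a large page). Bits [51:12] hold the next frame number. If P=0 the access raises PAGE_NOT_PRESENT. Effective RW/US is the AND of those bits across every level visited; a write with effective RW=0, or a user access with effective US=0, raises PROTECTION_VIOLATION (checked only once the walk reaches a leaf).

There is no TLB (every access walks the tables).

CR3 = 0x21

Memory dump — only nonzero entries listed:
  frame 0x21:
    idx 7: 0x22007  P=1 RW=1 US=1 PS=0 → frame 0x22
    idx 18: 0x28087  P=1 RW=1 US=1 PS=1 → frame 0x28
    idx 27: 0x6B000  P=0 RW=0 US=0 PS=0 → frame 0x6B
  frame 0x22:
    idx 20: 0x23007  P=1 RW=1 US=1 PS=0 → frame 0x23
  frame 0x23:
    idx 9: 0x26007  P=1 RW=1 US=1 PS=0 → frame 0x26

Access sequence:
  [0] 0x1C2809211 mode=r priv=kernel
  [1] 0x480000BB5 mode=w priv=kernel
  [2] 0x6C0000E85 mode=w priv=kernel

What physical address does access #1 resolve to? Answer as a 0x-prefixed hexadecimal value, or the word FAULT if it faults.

Per-access translation:
#0 VA=0x1C2809211 (r,kernel):
  [0] read 0x21 idx=7: raw=0x22007 flags P=1 W=1 U=1 S=0
  [1] read 0x22 idx=20: raw=0x23007 flags P=1 W=1 U=1 S=0
  [2] read 0x23 idx=9: raw=0x26007 flags P=1 W=1 U=1 S=0
  ⇒ phys 0x26211  [3 reads]
#1 VA=0x480000BB5 (w,kernel):
  [0] read 0x21 idx=18: raw=0x28087 flags P=1 W=1 U=1 S=1
  ⇒ phys 0x28BB5 (huge @L0)  [1 reads]
#2 VA=0x6C0000E85 (w,kernel):
  [0] read 0x21 idx=27: raw=0x6B000 flags P=0 W=0 U=0 S=0
  ⇒ fault: PAGE_NOT_PRESENT  — 1 lookups

Access #1 PA: 0x28BB5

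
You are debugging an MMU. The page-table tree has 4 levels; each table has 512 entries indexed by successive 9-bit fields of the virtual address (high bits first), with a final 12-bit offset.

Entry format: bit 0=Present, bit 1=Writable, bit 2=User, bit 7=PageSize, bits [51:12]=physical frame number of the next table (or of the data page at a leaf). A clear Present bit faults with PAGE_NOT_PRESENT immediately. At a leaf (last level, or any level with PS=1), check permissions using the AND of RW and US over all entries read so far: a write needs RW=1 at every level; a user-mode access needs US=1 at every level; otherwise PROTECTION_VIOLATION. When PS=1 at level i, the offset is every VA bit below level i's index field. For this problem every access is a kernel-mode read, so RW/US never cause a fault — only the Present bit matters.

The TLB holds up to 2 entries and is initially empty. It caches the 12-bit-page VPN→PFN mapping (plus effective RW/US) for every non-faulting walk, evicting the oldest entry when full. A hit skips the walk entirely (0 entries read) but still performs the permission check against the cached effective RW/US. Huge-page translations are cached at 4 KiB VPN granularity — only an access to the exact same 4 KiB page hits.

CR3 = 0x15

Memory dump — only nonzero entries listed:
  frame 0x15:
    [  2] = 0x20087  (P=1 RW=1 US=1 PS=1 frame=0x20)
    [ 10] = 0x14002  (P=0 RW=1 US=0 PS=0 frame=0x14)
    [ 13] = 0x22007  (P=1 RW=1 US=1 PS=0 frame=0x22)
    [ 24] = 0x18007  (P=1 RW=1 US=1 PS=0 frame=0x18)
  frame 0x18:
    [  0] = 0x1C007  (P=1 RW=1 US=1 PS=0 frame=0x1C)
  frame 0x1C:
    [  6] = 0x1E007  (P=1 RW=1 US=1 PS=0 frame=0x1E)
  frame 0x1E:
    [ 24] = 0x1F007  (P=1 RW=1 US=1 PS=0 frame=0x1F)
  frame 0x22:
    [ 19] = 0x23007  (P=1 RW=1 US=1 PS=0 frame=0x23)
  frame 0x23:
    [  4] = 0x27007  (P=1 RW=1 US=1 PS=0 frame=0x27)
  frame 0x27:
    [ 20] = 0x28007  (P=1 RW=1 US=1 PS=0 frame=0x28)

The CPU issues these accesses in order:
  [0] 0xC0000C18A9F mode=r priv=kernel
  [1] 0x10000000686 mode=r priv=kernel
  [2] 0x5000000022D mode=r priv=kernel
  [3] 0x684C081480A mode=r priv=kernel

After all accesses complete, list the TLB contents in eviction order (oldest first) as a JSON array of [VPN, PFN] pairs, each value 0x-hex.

Per-access translation:
#0 VA=0xC0000C18A9F (r,kernel):
  lvl0: tbl 0x15, slot 24 ⇒ 0x18007 (P1/RW1/US1/PS0)
  lvl1: tbl 0x18, slot 0 ⇒ 0x1C007 (P1/RW1/US1/PS0)
  lvl2: tbl 0x1C, slot 6 ⇒ 0x1E007 (P1/RW1/US1/PS0)
  lvl3: tbl 0x1E, slot 24 ⇒ 0x1F007 (P1/RW1/US1/PS0)
  ⇒ phys 0x1FA9F  [4 reads]
#1 VA=0x10000000686 (r,kernel):
  lvl0: tbl 0x15, slot 2 ⇒ 0x20087 (P1/RW1/US1/PS1)
  ⇒ phys 0x20686 (huge @L0)  [1 reads]
#2 VA=0x5000000022D (r,kernel):
  lvl0: tbl 0x15, slot 10 ⇒ 0x14002 (P0/RW1/US0/PS0)
  ✗ PAGE_NOT_PRESENT  [1 reads]
#3 VA=0x684C081480A (r,kernel):
  lvl0: tbl 0x15, slot 13 ⇒ 0x22007 (P1/RW1/US1/PS0)
  lvl1: tbl 0x22, slot 19 ⇒ 0x23007 (P1/RW1/US1/PS0)
  lvl2: tbl 0x23, slot 4 ⇒ 0x27007 (P1/RW1/US1/PS0)
  lvl3: tbl 0x27, slot 20 ⇒ 0x28007 (P1/RW1/US1/PS0)
  ⇒ phys 0x2880A  [4 reads]

TLB: [["0x10000000", "0x20"], ["0x684C0814", "0x28"]]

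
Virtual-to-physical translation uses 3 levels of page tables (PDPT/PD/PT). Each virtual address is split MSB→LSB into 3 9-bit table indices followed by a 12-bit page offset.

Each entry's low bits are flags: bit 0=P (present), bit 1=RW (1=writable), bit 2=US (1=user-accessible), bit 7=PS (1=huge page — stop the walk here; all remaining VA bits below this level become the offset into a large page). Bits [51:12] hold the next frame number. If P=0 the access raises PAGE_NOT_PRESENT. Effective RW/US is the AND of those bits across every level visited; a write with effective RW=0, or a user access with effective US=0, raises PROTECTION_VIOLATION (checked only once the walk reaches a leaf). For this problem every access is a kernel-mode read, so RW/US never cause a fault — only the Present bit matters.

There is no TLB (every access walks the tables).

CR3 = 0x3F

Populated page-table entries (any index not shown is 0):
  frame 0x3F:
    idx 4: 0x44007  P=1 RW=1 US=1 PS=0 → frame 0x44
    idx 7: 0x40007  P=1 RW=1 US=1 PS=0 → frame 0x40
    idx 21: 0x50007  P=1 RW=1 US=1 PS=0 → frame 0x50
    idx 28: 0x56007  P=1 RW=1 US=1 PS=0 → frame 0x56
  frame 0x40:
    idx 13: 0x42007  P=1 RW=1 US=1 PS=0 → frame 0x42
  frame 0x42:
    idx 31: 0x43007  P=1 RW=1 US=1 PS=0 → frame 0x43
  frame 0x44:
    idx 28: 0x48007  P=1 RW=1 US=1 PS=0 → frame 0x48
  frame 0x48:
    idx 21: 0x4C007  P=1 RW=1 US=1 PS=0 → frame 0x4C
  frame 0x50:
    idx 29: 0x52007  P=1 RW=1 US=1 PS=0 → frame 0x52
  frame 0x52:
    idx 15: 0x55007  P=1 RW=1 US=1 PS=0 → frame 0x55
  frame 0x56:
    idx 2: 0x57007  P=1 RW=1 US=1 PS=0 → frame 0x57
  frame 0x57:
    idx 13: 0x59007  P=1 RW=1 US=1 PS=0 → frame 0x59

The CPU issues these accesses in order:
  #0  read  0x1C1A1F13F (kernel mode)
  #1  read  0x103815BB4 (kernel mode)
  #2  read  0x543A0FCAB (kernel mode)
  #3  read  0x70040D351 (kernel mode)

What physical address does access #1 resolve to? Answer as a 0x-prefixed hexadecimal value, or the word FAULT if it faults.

Per-access translation:
#0 VA=0x1C1A1F13F (r,kernel):
  [0] read 0x3F idx=7: raw=0x40007 flags P=1 W=1 U=1 S=0
  [1] read 0x40 idx=13: raw=0x42007 flags P=1 W=1 U=1 S=0
  [2] read 0x42 idx=31: raw=0x43007 flags P=1 W=1 U=1 S=0
  → PA=0x4313F  (3 entries read)
#1 VA=0x103815BB4 (r,kernel):
  [0] read 0x3F idx=4: raw=0x44007 flags P=1 W=1 U=1 S=0
  [1] read 0x44 idx=28: raw=0x48007 flags P=1 W=1 U=1 S=0
  [2] read 0x48 idx=21: raw=0x4C007 flags P=1 W=1 U=1 S=0
  → PA=0x4CBB4  (3 entries read)
#2 VA=0x543A0FCAB (r,kernel):
  [0] read 0x3F idx=21: raw=0x50007 flags P=1 W=1 U=1 S=0
  [1] read 0x50 idx=29: raw=0x52007 flags P=1 W=1 U=1 S=0
  [2] read 0x52 idx=15: raw=0x55007 flags P=1 W=1 U=1 S=0
  → PA=0x55CAB  (3 entries read)
#3 VA=0x70040D351 (r,kernel):
  [0] read 0x3F idx=28: raw=0x56007 flags P=1 W=1 U=1 S=0
  [1] read 0x56 idx=2: raw=0x57007 flags P=1 W=1 U=1 S=0
  [2] read 0x57 idx=13: raw=0x59007 flags P=1 W=1 U=1 S=0
  → PA=0x59351  (3 entries read)

Access #1 PA: 0x4CBB4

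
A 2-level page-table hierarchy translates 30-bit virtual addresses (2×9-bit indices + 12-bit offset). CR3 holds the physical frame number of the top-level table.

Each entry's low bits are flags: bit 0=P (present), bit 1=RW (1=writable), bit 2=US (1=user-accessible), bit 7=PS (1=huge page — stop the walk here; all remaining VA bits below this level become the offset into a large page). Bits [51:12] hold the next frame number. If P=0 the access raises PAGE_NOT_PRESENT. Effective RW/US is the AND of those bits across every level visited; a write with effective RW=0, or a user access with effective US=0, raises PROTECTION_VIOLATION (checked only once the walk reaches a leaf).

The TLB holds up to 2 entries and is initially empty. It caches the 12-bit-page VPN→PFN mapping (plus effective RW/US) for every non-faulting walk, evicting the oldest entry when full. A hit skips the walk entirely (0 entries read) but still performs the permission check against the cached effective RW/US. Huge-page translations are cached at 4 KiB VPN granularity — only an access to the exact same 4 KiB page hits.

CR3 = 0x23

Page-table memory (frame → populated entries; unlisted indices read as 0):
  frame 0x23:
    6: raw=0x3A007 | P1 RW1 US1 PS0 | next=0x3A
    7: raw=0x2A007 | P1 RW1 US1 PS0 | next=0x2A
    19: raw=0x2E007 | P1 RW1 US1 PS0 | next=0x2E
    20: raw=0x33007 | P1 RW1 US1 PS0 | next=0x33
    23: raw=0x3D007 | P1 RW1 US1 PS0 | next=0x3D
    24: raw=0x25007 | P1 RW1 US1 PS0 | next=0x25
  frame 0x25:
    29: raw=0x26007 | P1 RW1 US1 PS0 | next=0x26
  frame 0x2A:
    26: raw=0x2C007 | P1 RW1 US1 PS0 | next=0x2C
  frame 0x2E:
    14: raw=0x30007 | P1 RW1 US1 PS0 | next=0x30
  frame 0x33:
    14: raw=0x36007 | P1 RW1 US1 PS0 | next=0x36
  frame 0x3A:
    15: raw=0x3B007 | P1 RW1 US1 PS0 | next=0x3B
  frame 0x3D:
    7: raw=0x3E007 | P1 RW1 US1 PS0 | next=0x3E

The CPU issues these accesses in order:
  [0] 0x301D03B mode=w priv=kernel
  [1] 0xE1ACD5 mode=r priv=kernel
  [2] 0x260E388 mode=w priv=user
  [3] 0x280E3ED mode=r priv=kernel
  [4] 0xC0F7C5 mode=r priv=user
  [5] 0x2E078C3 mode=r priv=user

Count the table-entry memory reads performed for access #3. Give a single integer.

Per-access translation:
#0 VA=0x301D03B (w,kernel):
  L0: frame=0x23 idx=24 entry=0x25007 [P=1 RW=1 US=1 PS=0]
  L1: frame=0x25 idx=29 entry=0x26007 [P=1 RW=1 US=1 PS=0]
  ⇒ phys 0x2603B  [2 reads]
#1 VA=0xE1ACD5 (r,kernel):
  L0: frame=0x23 idx=7 entry=0x2A007 [P=1 RW=1 US=1 PS=0]
  L1: frame=0x2A idx=26 entry=0x2C007 [P=1 RW=1 US=1 PS=0]
  ⇒ phys 0x2CCD5  [2 reads]
#2 VA=0x260E388 (w,user):
  L0: frame=0x23 idx=19 entry=0x2E007 [P=1 RW=1 US=1 PS=0]
  L1: frame=0x2E idx=14 entry=0x30007 [P=1 RW=1 US=1 PS=0]
  ⇒ phys 0x30388  [2 reads]
#3 VA=0x280E3ED (r,kernel):
  L0: frame=0x23 idx=20 entry=0x33007 [P=1 RW=1 US=1 PS=0]
  L1: frame=0x33 idx=14 entry=0x36007 [P=1 RW=1 US=1 PS=0]
  ⇒ phys 0x363ED  [2 reads]
#4 VA=0xC0F7C5 (r,user):
  L0: frame=0x23 idx=6 entry=0x3A007 [P=1 RW=1 US=1 PS=0]
  L1: frame=0x3A idx=15 entry=0x3B007 [P=1 RW=1 US=1 PS=0]
  ⇒ phys 0x3B7C5  [2 reads]
#5 VA=0x2E078C3 (r,user):
  L0: frame=0x23 idx=23 entry=0x3D007 [P=1 RW=1 US=1 PS=0]
  L1: frame=0x3D idx=7 entry=0x3E007 [P=1 RW=1 US=1 PS=0]
  ⇒ phys 0x3E8C3  [2 reads]

Entries read for #3: 2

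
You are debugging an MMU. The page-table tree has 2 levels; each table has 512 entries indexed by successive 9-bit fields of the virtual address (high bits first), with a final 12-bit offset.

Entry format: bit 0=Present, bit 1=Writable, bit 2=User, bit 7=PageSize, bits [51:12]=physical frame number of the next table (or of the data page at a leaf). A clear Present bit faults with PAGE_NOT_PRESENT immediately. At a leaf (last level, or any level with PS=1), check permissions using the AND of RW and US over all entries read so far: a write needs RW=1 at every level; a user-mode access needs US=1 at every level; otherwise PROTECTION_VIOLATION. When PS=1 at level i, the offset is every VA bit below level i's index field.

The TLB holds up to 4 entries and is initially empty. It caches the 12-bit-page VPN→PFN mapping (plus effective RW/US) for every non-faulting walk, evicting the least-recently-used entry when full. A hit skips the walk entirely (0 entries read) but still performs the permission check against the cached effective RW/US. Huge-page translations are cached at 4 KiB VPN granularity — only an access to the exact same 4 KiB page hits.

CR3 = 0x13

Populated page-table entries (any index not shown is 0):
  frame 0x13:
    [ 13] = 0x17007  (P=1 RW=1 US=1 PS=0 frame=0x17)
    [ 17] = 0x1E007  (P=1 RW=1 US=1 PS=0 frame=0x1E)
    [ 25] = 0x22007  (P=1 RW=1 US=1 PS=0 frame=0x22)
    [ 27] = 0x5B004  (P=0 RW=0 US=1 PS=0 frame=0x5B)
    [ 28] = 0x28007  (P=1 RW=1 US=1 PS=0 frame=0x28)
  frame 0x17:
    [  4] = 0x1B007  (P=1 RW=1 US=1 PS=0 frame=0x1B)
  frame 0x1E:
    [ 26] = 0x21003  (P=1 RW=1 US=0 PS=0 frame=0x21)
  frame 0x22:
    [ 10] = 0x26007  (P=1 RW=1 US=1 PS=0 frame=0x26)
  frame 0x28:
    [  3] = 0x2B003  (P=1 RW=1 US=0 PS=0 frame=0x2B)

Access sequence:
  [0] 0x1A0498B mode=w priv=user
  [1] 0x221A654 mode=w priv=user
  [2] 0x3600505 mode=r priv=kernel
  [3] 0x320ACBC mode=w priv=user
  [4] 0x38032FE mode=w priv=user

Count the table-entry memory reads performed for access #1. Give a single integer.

Trace:
#0 VA=0x1A0498B (w,user):
  [0] read 0x13 idx=13: raw=0x17007 flags P=1 W=1 U=1 S=0
  [1] read 0x17 idx=4: raw=0x1B007 flags P=1 W=1 U=1 S=0
  → PA=0x1B98B  (2 entries read)
#1 VA=0x221A654 (w,user):
  [0] read 0x13 idx=17: raw=0x1E007 flags P=1 W=1 U=1 S=0
  [1] read 0x1E idx=26: raw=0x21003 flags P=1 W=1 U=0 S=0
  ✗ PROTECTION_VIOLATION  [2 reads]
#2 VA=0x3600505 (r,kernel):
  [0] read 0x13 idx=27: raw=0x5B004 flags P=0 W=0 U=1 S=0
  ✗ PAGE_NOT_PRESENT  [1 reads]
#3 VA=0x320ACBC (w,user):
  [0] read 0x13 idx=25: raw=0x22007 flags P=1 W=1 U=1 S=0
  [1] read 0x22 idx=10: raw=0x26007 flags P=1 W=1 U=1 S=0
  → PA=0x26CBC  (2 entries read)
#4 VA=0x38032FE (w,user):
  [0] read 0x13 idx=28: raw=0x28007 flags P=1 W=1 U=1 S=0
  [1] read 0x28 idx=3: raw=0x2B003 flags P=1 W=1 U=0 S=0
  ✗ PROTECTION_VIOLATION  [2 reads]

Entries read for #1: 2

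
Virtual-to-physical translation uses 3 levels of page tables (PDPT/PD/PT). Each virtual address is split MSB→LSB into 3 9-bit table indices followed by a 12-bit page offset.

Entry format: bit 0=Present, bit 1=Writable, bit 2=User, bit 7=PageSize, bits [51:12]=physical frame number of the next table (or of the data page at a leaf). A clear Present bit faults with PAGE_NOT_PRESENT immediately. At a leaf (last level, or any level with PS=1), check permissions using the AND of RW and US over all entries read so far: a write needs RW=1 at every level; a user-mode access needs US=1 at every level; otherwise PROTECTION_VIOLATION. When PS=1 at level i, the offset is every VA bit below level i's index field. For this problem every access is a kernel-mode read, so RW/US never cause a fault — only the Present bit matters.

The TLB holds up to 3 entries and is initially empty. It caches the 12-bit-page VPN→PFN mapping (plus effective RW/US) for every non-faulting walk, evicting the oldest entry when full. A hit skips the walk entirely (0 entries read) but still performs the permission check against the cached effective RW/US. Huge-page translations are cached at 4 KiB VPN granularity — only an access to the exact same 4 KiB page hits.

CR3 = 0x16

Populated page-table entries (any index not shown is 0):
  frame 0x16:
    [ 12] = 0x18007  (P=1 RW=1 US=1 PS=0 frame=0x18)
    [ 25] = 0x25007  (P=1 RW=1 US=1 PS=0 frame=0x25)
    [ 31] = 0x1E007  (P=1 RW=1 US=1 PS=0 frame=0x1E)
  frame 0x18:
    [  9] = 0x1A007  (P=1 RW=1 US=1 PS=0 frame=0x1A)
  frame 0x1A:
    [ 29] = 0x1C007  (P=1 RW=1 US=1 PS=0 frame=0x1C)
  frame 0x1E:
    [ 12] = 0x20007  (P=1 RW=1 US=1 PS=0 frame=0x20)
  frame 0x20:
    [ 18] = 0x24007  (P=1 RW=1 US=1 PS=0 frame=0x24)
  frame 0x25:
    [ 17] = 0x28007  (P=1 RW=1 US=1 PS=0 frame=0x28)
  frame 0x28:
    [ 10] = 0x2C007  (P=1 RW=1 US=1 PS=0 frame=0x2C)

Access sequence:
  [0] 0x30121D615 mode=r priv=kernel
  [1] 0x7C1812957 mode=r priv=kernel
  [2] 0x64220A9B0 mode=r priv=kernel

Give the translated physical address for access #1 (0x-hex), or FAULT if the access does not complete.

Walk each access:
#0 VA=0x30121D615 (r,kernel):
  [0] read 0x16 idx=12: raw=0x18007 flags P=1 W=1 U=1 S=0
  [1] read 0x18 idx=9: raw=0x1A007 flags P=1 W=1 U=1 S=0
  [2] read 0x1A idx=29: raw=0x1C007 flags P=1 W=1 U=1 S=0
  ✓ 0x1C615  — 3 lookups
#1 VA=0x7C1812957 (r,kernel):
  [0] read 0x16 idx=31: raw=0x1E007 flags P=1 W=1 U=1 S=0
  [1] read 0x1E idx=12: raw=0x20007 flags P=1 W=1 U=1 S=0
  [2] read 0x20 idx=18: raw=0x24007 flags P=1 W=1 U=1 S=0
  ✓ 0x24957  — 3 lookups
#2 VA=0x64220A9B0 (r,kernel):
  [0] read 0x16 idx=25: raw=0x25007 flags P=1 W=1 U=1 S=0
  [1] read 0x25 idx=17: raw=0x28007 flags P=1 W=1 U=1 S=0
  [2] read 0x28 idx=10: raw=0x2C007 flags P=1 W=1 U=1 S=0
  ✓ 0x2C9B0  — 3 lookups

Access #1 PA: 0x24957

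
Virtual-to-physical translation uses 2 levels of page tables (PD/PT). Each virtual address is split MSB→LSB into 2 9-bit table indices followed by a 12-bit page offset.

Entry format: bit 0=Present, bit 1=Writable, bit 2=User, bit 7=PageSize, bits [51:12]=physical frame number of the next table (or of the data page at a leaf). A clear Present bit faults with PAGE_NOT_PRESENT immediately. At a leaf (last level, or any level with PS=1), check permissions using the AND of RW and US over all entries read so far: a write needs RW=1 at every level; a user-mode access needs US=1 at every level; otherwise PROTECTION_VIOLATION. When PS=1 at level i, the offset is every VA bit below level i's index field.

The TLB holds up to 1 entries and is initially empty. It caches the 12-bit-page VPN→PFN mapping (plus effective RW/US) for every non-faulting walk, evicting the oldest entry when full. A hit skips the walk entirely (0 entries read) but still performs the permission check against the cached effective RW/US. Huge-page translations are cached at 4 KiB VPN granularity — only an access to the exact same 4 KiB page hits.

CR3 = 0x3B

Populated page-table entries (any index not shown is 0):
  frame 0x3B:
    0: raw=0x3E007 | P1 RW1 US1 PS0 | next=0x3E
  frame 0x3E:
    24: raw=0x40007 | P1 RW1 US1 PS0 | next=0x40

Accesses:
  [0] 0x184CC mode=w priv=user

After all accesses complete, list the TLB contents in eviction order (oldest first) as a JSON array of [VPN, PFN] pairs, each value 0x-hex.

Per-access translation:
#0 VA=0x184CC (w,user):
  lvl0: tbl 0x3B, slot 0 ⇒ 0x3E007 (P1/RW1/US1/PS0)
  lvl1: tbl 0x3E, slot 24 ⇒ 0x40007 (P1/RW1/US1/PS0)
  ⇒ phys 0x404CC  [2 reads]

TLB: [["0x18", "0x40"]]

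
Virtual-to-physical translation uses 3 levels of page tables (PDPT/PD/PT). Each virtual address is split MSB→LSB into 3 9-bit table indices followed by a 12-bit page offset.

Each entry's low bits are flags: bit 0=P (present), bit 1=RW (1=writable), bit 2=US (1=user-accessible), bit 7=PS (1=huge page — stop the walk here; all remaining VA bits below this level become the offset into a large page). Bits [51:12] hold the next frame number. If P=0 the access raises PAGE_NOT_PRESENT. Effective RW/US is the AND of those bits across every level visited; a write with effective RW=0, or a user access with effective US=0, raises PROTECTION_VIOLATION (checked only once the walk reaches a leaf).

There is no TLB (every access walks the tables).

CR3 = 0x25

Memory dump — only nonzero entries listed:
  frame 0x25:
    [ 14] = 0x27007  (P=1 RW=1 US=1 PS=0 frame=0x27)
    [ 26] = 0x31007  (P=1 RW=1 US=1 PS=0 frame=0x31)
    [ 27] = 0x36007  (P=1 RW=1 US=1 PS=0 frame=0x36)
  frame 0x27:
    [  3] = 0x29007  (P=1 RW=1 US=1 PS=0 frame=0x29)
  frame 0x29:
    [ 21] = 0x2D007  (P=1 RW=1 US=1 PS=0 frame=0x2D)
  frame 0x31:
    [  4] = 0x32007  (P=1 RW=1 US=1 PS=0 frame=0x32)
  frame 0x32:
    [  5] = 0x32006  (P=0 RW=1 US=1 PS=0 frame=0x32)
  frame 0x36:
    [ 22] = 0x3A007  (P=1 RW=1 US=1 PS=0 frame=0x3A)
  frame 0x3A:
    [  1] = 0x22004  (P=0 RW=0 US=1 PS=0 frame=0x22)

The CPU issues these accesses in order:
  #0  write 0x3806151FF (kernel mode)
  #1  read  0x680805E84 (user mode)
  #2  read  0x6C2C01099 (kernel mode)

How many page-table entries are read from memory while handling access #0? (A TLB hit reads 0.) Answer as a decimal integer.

Walk each access:
#0 VA=0x3806151FF (w,kernel):
  lvl0: tbl 0x25, slot 14 ⇒ 0x27007 (P1/RW1/US1/PS0)
  lvl1: tbl 0x27, slot 3 ⇒ 0x29007 (P1/RW1/US1/PS0)
  lvl2: tbl 0x29, slot 21 ⇒ 0x2D007 (P1/RW1/US1/PS0)
  ⇒ phys 0x2D1FF  [3 reads]
#1 VA=0x680805E84 (r,user):
  lvl0: tbl 0x25, slot 26 ⇒ 0x31007 (P1/RW1/US1/PS0)
  lvl1: tbl 0x31, slot 4 ⇒ 0x32007 (P1/RW1/US1/PS0)
  lvl2: tbl 0x32, slot 5 ⇒ 0x32006 (P0/RW1/US1/PS0)
  → PAGE_NOT_PRESENT  (3 entries read)
#2 VA=0x6C2C01099 (r,kernel):
  lvl0: tbl 0x25, slot 27 ⇒ 0x36007 (P1/RW1/US1/PS0)
  lvl1: tbl 0x36, slot 22 ⇒ 0x3A007 (P1/RW1/US1/PS0)
  lvl2: tbl 0x3A, slot 1 ⇒ 0x22004 (P0/RW0/US1/PS0)
  → PAGE_NOT_PRESENT  (3 entries read)

Entries read for #0: 3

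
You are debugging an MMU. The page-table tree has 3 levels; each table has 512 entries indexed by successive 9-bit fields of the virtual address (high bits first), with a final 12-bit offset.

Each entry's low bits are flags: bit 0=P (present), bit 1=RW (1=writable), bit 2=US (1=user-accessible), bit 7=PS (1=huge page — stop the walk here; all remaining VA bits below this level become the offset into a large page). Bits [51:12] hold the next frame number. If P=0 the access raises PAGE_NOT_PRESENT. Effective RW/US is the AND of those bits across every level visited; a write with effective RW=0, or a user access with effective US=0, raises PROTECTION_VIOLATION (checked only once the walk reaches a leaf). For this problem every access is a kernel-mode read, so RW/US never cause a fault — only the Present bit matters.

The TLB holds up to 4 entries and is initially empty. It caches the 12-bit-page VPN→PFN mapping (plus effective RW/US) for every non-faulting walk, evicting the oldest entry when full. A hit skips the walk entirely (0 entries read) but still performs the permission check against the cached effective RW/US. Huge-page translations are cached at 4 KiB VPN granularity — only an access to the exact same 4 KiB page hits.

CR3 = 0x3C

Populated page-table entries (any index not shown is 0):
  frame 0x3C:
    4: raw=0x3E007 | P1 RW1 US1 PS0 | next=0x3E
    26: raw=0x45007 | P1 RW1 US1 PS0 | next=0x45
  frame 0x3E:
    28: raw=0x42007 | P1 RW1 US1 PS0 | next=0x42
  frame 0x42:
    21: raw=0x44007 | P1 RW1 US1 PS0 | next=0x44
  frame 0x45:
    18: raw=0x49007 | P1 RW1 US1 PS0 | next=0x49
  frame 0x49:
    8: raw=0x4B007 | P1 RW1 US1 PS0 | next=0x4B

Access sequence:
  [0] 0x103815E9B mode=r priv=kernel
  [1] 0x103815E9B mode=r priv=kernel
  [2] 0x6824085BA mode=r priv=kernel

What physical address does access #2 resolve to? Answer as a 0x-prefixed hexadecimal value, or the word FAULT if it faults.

Walk each access:
#0 VA=0x103815E9B (r,kernel):
  L0: frame=0x3C idx=4 entry=0x3E007 [P=1 RW=1 US=1 PS=0]
  L1: frame=0x3E idx=28 entry=0x42007 [P=1 RW=1 US=1 PS=0]
  L2: frame=0x42 idx=21 entry=0x44007 [P=1 RW=1 US=1 PS=0]
  → PA=0x44E9B  (3 entries read)
#1 VA=0x103815E9B (r,kernel):
  TLB hit vpn=0x103815 → PA=0x44E9B
#2 VA=0x6824085BA (r,kernel):
  L0: frame=0x3C idx=26 entry=0x45007 [P=1 RW=1 US=1 PS=0]
  L1: frame=0x45 idx=18 entry=0x49007 [P=1 RW=1 US=1 PS=0]
  L2: frame=0x49 idx=8 entry=0x4B007 [P=1 RW=1 US=1 PS=0]
  → PA=0x4B5BA  (3 entries read)

Access #2 PA: 0x4B5BA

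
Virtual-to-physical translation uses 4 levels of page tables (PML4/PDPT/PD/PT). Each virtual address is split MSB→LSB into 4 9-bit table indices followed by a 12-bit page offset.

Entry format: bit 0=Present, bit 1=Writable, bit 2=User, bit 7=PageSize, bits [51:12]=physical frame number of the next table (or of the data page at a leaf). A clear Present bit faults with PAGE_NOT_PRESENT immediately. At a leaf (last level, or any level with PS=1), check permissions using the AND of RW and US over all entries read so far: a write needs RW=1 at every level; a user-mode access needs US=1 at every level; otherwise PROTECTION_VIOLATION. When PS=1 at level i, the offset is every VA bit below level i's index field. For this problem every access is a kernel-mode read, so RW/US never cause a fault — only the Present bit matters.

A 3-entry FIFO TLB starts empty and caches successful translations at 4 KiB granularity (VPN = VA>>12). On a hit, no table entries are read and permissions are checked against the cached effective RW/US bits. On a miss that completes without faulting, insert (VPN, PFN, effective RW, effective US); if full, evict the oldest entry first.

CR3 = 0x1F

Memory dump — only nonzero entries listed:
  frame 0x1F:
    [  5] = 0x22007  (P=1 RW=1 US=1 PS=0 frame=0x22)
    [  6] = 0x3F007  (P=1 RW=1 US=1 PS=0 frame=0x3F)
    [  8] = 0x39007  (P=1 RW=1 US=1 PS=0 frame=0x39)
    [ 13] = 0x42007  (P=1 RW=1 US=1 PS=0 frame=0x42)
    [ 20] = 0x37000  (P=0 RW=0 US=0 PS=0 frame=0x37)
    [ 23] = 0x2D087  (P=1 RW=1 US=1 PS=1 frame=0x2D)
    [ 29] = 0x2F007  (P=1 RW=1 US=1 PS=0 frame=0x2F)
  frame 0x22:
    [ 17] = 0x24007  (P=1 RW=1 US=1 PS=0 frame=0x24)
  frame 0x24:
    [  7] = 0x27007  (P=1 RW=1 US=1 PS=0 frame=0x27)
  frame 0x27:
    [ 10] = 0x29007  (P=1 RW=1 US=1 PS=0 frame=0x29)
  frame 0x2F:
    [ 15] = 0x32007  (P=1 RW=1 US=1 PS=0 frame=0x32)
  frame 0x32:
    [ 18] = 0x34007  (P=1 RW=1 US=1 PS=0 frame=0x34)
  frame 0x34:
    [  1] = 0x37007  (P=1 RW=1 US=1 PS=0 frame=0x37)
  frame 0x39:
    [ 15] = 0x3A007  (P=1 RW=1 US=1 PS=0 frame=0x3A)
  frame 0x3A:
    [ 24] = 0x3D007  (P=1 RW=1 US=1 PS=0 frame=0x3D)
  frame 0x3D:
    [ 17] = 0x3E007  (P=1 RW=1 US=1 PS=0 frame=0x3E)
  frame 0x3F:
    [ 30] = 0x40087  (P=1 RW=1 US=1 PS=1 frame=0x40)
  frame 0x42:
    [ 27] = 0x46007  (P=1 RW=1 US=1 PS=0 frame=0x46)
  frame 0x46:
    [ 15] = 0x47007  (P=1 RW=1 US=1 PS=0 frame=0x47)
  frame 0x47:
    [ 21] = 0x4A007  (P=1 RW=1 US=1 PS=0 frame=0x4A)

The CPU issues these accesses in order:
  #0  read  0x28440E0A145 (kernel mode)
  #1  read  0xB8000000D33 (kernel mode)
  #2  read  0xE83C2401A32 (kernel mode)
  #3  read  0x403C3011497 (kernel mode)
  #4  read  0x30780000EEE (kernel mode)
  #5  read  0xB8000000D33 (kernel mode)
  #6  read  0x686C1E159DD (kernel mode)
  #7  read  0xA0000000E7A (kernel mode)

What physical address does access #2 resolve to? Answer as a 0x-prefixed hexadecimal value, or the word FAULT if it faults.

Per-access translation:
#0 VA=0x28440E0A145 (r,kernel):
  [0] read 0x1F idx=5: raw=0x22007 flags P=1 W=1 U=1 S=0
  [1] read 0x22 idx=17: raw=0x24007 flags P=1 W=1 U=1 S=0
  [2] read 0x24 idx=7: raw=0x27007 flags P=1 W=1 U=1 S=0
  [3] read 0x27 idx=10: raw=0x29007 flags P=1 W=1 U=1 S=0
  ✓ 0x29145  — 4 lookups
#1 VA=0xB8000000D33 (r,kernel):
  [0] read 0x1F idx=23: raw=0x2D087 flags P=1 W=1 U=1 S=1
  ✓ 0x2DD33 (huge @L0)  — 1 lookups
#2 VA=0xE83C2401A32 (r,kernel):
  [0] read 0x1F idx=29: raw=0x2F007 flags P=1 W=1 U=1 S=0
  [1] read 0x2F idx=15: raw=0x32007 flags P=1 W=1 U=1 S=0
  [2] read 0x32 idx=18: raw=0x34007 flags P=1 W=1 U=1 S=0
  [3] read 0x34 idx=1: raw=0x37007 flags P=1 W=1 U=1 S=0
  ✓ 0x37A32  — 4 lookups
#3 VA=0x403C3011497 (r,kernel):
  [0] read 0x1F idx=8: raw=0x39007 flags P=1 W=1 U=1 S=0
  [1] read 0x39 idx=15: raw=0x3A007 flags P=1 W=1 U=1 S=0
  [2] read 0x3A idx=24: raw=0x3D007 flags P=1 W=1 U=1 S=0
  [3] read 0x3D idx=17: raw=0x3E007 flags P=1 W=1 U=1 S=0
  ✓ 0x3E497  — 4 lookups
#4 VA=0x30780000EEE (r,kernel):
  [0] read 0x1F idx=6: raw=0x3F007 flags P=1 W=1 U=1 S=0
  [1] read 0x3F idx=30: raw=0x40087 flags P=1 W=1 U=1 S=1
  ✓ 0x40EEE (huge @L1)  — 2 lookups
#5 VA=0xB8000000D33 (r,kernel):
  [0] read 0x1F idx=23: raw=0x2D087 flags P=1 W=1 U=1 S=1
  ✓ 0x2DD33 (huge @L0)  — 1 lookups
#6 VA=0x686C1E159DD (r,kernel):
  [0] read 0x1F idx=13: raw=0x42007 flags P=1 W=1 U=1 S=0
  [1] read 0x42 idx=27: raw=0x46007 flags P=1 W=1 U=1 S=0
  [2] read 0x46 idx=15: raw=0x47007 flags P=1 W=1 U=1 S=0
  [3] read 0x47 idx=21: raw=0x4A007 flags P=1 W=1 U=1 S=0
  ✓ 0x4A9DD  — 4 lookups
#7 VA=0xA0000000E7A (r,kernel):
  [0] read 0x1F idx=20: raw=0x37000 flags P=0 W=0 U=0 S=0
  ⇒ fault: PAGE_NOT_PRESENT  — 1 lookups

Access #2 PA: 0x37A32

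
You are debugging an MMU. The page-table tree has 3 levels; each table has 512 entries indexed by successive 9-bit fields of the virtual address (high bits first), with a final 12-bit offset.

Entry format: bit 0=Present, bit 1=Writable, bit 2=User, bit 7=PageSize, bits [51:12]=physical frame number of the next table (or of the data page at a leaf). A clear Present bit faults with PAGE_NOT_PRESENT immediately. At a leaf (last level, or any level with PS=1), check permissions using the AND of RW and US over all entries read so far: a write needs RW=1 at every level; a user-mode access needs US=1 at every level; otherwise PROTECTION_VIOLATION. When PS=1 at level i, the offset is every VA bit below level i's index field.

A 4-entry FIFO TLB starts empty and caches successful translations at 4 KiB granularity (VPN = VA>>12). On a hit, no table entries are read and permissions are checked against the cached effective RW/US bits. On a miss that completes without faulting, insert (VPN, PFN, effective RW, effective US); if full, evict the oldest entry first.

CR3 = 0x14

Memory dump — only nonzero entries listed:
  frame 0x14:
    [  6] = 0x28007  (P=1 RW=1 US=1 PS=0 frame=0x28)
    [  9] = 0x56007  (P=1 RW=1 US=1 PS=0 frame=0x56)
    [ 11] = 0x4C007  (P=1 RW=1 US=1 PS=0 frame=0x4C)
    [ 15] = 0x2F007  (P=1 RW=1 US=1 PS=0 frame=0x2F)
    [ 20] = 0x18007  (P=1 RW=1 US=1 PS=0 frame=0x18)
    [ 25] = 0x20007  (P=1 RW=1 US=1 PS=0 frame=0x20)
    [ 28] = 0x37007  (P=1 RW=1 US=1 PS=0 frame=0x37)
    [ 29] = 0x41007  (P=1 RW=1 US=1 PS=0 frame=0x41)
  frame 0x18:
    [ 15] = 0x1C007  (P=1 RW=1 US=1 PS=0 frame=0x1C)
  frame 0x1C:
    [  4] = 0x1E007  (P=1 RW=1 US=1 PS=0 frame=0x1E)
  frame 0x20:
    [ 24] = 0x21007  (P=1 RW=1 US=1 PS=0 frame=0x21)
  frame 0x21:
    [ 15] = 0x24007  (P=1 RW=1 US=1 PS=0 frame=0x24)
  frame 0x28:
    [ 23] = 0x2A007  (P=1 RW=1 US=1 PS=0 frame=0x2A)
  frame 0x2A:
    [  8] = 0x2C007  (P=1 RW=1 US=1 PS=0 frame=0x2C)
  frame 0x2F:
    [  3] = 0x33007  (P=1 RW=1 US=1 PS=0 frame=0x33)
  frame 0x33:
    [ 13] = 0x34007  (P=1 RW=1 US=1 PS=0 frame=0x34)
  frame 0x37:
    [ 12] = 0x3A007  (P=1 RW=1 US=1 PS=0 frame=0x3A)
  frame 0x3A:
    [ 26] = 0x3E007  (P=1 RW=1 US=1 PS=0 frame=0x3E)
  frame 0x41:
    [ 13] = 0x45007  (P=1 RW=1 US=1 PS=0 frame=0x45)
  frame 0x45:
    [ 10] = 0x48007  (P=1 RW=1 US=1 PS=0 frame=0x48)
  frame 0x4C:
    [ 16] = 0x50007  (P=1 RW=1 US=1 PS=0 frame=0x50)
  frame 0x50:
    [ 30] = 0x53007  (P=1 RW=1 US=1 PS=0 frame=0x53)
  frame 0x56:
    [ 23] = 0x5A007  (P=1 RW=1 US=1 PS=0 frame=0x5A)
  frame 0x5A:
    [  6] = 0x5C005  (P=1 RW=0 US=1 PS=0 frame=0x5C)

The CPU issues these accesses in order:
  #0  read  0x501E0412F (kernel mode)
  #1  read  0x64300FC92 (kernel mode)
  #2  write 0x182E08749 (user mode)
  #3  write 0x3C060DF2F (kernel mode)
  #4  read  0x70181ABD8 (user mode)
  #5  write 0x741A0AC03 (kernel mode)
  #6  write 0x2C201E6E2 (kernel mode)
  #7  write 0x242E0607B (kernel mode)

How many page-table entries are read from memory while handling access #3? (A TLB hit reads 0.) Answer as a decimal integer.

Walk each access:
#0 VA=0x501E0412F (r,kernel):
  L0: frame=0x14 idx=20 entry=0x18007 [P=1 RW=1 US=1 PS=0]
  L1: frame=0x18 idx=15 entry=0x1C007 [P=1 RW=1 US=1 PS=0]
  L2: frame=0x1C idx=4 entry=0x1E007 [P=1 RW=1 US=1 PS=0]
  ⇒ phys 0x1E12F  [3 reads]
#1 VA=0x64300FC92 (r,kernel):
  L0: frame=0x14 idx=25 entry=0x20007 [P=1 RW=1 US=1 PS=0]
  L1: frame=0x20 idx=24 entry=0x21007 [P=1 RW=1 US=1 PS=0]
  L2: frame=0x21 idx=15 entry=0x24007 [P=1 RW=1 US=1 PS=0]
  ⇒ phys 0x24C92  [3 reads]
#2 VA=0x182E08749 (w,user):
  L0: frame=0x14 idx=6 entry=0x28007 [P=1 RW=1 US=1 PS=0]
  L1: frame=0x28 idx=23 entry=0x2A007 [P=1 RW=1 US=1 PS=0]
  L2: frame=0x2A idx=8 entry=0x2C007 [P=1 RW=1 US=1 PS=0]
  ⇒ phys 0x2C749  [3 reads]
#3 VA=0x3C060DF2F (w,kernel):
  L0: frame=0x14 idx=15 entry=0x2F007 [P=1 RW=1 US=1 PS=0]
  L1: frame=0x2F idx=3 entry=0x33007 [P=1 RW=1 US=1 PS=0]
  L2: frame=0x33 idx=13 entry=0x34007 [P=1 RW=1 US=1 PS=0]
  ⇒ phys 0x34F2F  [3 reads]
#4 VA=0x70181ABD8 (r,user):
  L0: frame=0x14 idx=28 entry=0x37007 [P=1 RW=1 US=1 PS=0]
  L1: frame=0x37 idx=12 entry=0x3A007 [P=1 RW=1 US=1 PS=0]
  L2: frame=0x3A idx=26 entry=0x3E007 [P=1 RW=1 US=1 PS=0]
  ⇒ phys 0x3EBD8  [3 reads]
#5 VA=0x741A0AC03 (w,kernel):
  L0: frame=0x14 idx=29 entry=0x41007 [P=1 RW=1 US=1 PS=0]
  L1: frame=0x41 idx=13 entry=0x45007 [P=1 RW=1 US=1 PS=0]
  L2: frame=0x45 idx=10 entry=0x48007 [P=1 RW=1 US=1 PS=0]
  ⇒ phys 0x48C03  [3 reads]
#6 VA=0x2C201E6E2 (w,kernel):
  L0: frame=0x14 idx=11 entry=0x4C007 [P=1 RW=1 US=1 PS=0]
  L1: frame=0x4C idx=16 entry=0x50007 [P=1 RW=1 US=1 PS=0]
  L2: frame=0x50 idx=30 entry=0x53007 [P=1 RW=1 US=1 PS=0]
  ⇒ phys 0x536E2  [3 reads]
#7 VA=0x242E0607B (w,kernel):
  L0: frame=0x14 idx=9 entry=0x56007 [P=1 RW=1 US=1 PS=0]
  L1: frame=0x56 idx=23 entry=0x5A007 [P=1 RW=1 US=1 PS=0]
  L2: frame=0x5A idx=6 entry=0x5C005 [P=1 RW=0 US=1 PS=0]
  → PROTECTION_VIOLATION  (3 entries read)

Entries read for #3: 3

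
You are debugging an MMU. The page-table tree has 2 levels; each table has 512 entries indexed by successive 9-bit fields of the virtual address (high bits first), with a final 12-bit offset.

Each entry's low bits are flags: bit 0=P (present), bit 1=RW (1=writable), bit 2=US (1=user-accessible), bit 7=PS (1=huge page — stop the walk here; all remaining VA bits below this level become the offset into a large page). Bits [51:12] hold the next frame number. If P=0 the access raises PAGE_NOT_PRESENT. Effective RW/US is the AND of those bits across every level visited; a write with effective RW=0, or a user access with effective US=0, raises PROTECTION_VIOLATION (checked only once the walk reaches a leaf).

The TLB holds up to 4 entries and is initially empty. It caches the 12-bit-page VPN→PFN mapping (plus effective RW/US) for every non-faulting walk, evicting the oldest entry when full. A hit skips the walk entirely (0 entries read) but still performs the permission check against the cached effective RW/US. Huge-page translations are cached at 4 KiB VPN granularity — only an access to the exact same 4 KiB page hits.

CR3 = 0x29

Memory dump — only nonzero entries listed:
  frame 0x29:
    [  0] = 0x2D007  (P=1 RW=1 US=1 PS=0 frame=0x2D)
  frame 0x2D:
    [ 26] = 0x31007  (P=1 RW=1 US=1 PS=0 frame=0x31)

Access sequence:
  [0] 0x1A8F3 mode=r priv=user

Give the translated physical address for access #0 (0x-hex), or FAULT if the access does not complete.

Trace:
#0 VA=0x1A8F3 (r,user):
  L0: frame=0x29 idx=0 entry=0x2D007 [P=1 RW=1 US=1 PS=0]
  L1: frame=0x2D idx=26 entry=0x31007 [P=1 RW=1 US=1 PS=0]
  ⇒ phys 0x318F3  [2 reads]

Access #0 PA: 0x318F3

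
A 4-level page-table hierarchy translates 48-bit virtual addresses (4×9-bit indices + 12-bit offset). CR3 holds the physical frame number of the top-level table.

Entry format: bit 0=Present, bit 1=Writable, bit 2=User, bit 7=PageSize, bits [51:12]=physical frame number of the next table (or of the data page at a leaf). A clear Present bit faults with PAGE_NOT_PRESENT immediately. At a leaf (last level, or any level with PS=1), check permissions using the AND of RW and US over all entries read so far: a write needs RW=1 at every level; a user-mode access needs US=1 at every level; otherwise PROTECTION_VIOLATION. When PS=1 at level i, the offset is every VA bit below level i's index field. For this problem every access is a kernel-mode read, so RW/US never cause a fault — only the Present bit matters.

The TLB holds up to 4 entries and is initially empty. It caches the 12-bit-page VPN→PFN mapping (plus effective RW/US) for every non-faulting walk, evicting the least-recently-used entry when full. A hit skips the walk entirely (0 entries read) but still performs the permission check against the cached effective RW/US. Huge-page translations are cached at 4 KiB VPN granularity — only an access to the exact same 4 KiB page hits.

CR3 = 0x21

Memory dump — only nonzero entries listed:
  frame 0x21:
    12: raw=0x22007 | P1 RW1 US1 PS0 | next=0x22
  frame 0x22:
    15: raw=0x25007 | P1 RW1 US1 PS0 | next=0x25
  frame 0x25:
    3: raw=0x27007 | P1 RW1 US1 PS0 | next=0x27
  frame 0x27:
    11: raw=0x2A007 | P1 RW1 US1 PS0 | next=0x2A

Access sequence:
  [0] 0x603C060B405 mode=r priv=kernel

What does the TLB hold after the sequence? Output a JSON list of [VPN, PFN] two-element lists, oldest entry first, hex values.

Per-access translation:
#0 VA=0x603C060B405 (r,kernel):
  [0] read 0x21 idx=12: raw=0x22007 flags P=1 W=1 U=1 S=0
  [1] read 0x22 idx=15: raw=0x25007 flags P=1 W=1 U=1 S=0
  [2] read 0x25 idx=3: raw=0x27007 flags P=1 W=1 U=1 S=0
  [3] read 0x27 idx=11: raw=0x2A007 flags P=1 W=1 U=1 S=0
  ⇒ phys 0x2A405  [4 reads]

TLB: [["0x603C060B", "0x2A"]]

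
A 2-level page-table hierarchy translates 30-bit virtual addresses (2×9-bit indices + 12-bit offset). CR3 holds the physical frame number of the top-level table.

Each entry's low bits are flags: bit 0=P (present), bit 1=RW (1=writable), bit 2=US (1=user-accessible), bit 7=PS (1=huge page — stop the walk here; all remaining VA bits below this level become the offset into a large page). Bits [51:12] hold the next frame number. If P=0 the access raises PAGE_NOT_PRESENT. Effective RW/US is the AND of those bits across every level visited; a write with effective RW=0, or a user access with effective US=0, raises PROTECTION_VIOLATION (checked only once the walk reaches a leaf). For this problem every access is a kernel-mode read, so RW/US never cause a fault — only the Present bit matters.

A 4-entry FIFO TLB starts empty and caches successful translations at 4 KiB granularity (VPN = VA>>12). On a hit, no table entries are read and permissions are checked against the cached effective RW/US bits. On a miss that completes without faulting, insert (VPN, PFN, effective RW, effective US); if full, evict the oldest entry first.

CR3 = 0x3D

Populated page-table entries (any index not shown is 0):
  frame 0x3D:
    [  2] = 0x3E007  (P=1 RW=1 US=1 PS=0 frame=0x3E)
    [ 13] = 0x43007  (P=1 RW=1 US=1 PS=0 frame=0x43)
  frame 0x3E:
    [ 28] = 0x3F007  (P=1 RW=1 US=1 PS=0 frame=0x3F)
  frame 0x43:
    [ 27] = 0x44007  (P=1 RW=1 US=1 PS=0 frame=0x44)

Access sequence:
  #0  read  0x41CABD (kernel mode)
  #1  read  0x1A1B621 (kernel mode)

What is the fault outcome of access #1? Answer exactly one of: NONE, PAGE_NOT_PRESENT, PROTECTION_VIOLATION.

Walk each access:
#0 VA=0x41CABD (r,kernel):
  [0] read 0x3D idx=2: raw=0x3E007 flags P=1 W=1 U=1 S=0
  [1] read 0x3E idx=28: raw=0x3F007 flags P=1 W=1 U=1 S=0
  ✓ 0x3FABD  — 2 lookups
#1 VA=0x1A1B621 (r,kernel):
  [0] read 0x3D idx=13: raw=0x43007 flags P=1 W=1 U=1 S=0
  [1] read 0x43 idx=27: raw=0x44007 flags P=1 W=1 U=1 S=0
  ✓ 0x44621  — 2 lookups

Access #1 fault: NONE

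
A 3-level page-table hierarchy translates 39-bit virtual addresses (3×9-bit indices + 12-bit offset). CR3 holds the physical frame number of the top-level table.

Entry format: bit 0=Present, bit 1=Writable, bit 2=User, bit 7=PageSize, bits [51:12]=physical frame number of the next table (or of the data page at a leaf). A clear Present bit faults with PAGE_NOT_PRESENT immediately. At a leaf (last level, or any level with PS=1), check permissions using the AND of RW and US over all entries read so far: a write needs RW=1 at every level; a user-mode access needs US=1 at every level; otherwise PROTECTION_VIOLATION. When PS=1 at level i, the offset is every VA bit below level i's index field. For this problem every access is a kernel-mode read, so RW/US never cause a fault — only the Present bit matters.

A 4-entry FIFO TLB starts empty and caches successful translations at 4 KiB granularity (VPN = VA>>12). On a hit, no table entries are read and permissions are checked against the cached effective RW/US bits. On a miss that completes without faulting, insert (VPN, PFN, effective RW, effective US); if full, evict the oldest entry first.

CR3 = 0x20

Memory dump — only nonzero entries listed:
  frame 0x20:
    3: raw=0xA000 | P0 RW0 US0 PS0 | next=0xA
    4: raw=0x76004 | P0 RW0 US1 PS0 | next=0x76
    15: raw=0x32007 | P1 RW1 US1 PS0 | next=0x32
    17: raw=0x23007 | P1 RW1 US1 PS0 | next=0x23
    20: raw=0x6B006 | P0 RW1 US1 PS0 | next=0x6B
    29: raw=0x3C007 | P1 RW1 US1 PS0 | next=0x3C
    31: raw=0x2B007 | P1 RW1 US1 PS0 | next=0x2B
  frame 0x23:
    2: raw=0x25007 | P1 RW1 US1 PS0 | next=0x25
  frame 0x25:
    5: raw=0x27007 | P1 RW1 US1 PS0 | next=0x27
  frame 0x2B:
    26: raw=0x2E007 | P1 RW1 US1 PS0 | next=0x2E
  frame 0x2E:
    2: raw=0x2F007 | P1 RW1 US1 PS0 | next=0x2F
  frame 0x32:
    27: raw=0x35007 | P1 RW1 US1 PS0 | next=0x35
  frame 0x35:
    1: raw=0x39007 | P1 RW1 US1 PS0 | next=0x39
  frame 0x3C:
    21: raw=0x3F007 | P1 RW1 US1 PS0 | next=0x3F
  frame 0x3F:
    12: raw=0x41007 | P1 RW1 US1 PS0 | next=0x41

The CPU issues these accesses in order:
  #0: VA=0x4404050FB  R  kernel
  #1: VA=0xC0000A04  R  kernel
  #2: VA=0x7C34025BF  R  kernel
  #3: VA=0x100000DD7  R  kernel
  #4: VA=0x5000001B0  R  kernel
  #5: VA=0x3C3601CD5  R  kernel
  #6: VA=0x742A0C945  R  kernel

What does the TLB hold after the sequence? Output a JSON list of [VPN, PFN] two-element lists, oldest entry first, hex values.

Trace:
#0 VA=0x4404050FB (r,kernel):
  lvl0: tbl 0x20, slot 17 ⇒ 0x23007 (P1/RW1/US1/PS0)
  lvl1: tbl 0x23, slot 2 ⇒ 0x25007 (P1/RW1/US1/PS0)
  lvl2: tbl 0x25, slot 5 ⇒ 0x27007 (P1/RW1/US1/PS0)
  ✓ 0x270FB  — 3 lookups
#1 VA=0xC0000A04 (r,kernel):
  lvl0: tbl 0x20, slot 3 ⇒ 0xA000 (P0/RW0/US0/PS0)
  ✗ PAGE_NOT_PRESENT  [1 reads]
#2 VA=0x7C34025BF (r,kernel):
  lvl0: tbl 0x20, slot 31 ⇒ 0x2B007 (P1/RW1/US1/PS0)
  lvl1: tbl 0x2B, slot 26 ⇒ 0x2E007 (P1/RW1/US1/PS0)
  lvl2: tbl 0x2E, slot 2 ⇒ 0x2F007 (P1/RW1/US1/PS0)
  ✓ 0x2F5BF  — 3 lookups
#3 VA=0x100000DD7 (r,kernel):
  lvl0: tbl 0x20, slot 4 ⇒ 0x76004 (P0/RW0/US1/PS0)
  ✗ PAGE_NOT_PRESENT  [1 reads]
#4 VA=0x5000001B0 (r,kernel):
  lvl0: tbl 0x20, slot 20 ⇒ 0x6B006 (P0/RW1/US1/PS0)
  ✗ PAGE_NOT_PRESENT  [1 reads]
#5 VA=0x3C3601CD5 (r,kernel):
  lvl0: tbl 0x20, slot 15 ⇒ 0x32007 (P1/RW1/US1/PS0)
  lvl1: tbl 0x32, slot 27 ⇒ 0x35007 (P1/RW1/US1/PS0)
  lvl2: tbl 0x35, slot 1 ⇒ 0x39007 (P1/RW1/US1/PS0)
  ✓ 0x39CD5  — 3 lookups
#6 VA=0x742A0C945 (r,kernel):
  lvl0: tbl 0x20, slot 29 ⇒ 0x3C007 (P1/RW1/US1/PS0)
  lvl1: tbl 0x3C, slot 21 ⇒ 0x3F007 (P1/RW1/US1/PS0)
  lvl2: tbl 0x3F, slot 12 ⇒ 0x41007 (P1/RW1/US1/PS0)
  ✓ 0x41945  — 3 lookups

TLB: [["0x440405", "0x27"], ["0x7C3402", "0x2F"], ["0x3C3601", "0x39"], ["0x742A0C", "0x41"]]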